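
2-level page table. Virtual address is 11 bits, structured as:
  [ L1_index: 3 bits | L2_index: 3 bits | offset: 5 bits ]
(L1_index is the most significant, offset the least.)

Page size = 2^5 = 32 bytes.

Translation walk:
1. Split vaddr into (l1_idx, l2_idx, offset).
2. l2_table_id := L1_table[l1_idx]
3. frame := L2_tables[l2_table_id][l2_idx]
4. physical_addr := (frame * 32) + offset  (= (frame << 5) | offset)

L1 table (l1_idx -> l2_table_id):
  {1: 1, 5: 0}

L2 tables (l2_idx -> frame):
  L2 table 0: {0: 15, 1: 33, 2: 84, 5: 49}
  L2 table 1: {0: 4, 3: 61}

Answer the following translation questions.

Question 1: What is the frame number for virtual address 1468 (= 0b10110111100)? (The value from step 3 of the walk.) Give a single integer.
vaddr = 1468: l1_idx=5, l2_idx=5
L1[5] = 0; L2[0][5] = 49

Answer: 49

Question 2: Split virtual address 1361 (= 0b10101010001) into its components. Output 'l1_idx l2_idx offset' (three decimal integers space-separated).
Answer: 5 2 17

Derivation:
vaddr = 1361 = 0b10101010001
  top 3 bits -> l1_idx = 5
  next 3 bits -> l2_idx = 2
  bottom 5 bits -> offset = 17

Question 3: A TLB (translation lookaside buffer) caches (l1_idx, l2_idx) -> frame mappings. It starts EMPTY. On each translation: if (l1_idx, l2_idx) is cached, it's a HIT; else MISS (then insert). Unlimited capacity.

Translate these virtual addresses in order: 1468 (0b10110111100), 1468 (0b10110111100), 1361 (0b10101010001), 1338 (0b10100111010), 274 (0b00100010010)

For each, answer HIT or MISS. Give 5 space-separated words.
vaddr=1468: (5,5) not in TLB -> MISS, insert
vaddr=1468: (5,5) in TLB -> HIT
vaddr=1361: (5,2) not in TLB -> MISS, insert
vaddr=1338: (5,1) not in TLB -> MISS, insert
vaddr=274: (1,0) not in TLB -> MISS, insert

Answer: MISS HIT MISS MISS MISS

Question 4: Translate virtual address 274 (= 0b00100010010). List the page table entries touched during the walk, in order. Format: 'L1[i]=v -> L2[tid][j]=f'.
vaddr = 274 = 0b00100010010
Split: l1_idx=1, l2_idx=0, offset=18

Answer: L1[1]=1 -> L2[1][0]=4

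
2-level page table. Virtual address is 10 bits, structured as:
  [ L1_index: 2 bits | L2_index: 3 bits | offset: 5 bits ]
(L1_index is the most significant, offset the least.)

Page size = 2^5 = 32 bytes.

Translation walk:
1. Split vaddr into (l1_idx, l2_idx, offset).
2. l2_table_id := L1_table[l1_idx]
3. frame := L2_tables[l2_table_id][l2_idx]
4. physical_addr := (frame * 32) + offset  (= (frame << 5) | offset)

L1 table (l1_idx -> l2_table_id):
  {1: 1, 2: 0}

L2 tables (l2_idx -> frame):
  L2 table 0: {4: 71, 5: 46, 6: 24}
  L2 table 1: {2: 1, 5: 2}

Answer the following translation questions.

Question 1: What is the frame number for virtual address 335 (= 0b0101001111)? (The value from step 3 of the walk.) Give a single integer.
Answer: 1

Derivation:
vaddr = 335: l1_idx=1, l2_idx=2
L1[1] = 1; L2[1][2] = 1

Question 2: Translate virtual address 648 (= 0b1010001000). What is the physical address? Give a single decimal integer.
Answer: 2280

Derivation:
vaddr = 648 = 0b1010001000
Split: l1_idx=2, l2_idx=4, offset=8
L1[2] = 0
L2[0][4] = 71
paddr = 71 * 32 + 8 = 2280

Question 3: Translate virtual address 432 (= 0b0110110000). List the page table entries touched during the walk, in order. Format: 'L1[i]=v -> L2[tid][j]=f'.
vaddr = 432 = 0b0110110000
Split: l1_idx=1, l2_idx=5, offset=16

Answer: L1[1]=1 -> L2[1][5]=2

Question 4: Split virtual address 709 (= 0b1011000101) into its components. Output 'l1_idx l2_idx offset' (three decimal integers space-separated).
vaddr = 709 = 0b1011000101
  top 2 bits -> l1_idx = 2
  next 3 bits -> l2_idx = 6
  bottom 5 bits -> offset = 5

Answer: 2 6 5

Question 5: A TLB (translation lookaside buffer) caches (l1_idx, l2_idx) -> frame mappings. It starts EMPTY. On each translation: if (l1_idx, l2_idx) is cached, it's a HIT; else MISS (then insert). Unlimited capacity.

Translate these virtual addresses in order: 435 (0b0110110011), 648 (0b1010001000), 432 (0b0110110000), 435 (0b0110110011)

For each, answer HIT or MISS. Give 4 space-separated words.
Answer: MISS MISS HIT HIT

Derivation:
vaddr=435: (1,5) not in TLB -> MISS, insert
vaddr=648: (2,4) not in TLB -> MISS, insert
vaddr=432: (1,5) in TLB -> HIT
vaddr=435: (1,5) in TLB -> HIT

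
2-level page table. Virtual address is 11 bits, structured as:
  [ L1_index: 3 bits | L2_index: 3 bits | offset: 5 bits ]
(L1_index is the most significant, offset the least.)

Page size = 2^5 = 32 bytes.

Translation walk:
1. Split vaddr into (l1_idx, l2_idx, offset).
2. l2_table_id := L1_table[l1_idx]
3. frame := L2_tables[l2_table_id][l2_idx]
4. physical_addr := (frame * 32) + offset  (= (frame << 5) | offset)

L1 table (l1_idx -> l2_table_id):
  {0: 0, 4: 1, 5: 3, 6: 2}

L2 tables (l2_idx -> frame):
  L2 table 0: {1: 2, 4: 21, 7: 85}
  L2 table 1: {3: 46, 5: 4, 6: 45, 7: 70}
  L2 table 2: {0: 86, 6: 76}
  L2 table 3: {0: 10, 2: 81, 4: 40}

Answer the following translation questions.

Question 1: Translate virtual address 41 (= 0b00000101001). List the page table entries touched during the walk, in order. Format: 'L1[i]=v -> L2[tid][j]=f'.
vaddr = 41 = 0b00000101001
Split: l1_idx=0, l2_idx=1, offset=9

Answer: L1[0]=0 -> L2[0][1]=2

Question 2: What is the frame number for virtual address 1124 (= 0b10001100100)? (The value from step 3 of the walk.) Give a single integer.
vaddr = 1124: l1_idx=4, l2_idx=3
L1[4] = 1; L2[1][3] = 46

Answer: 46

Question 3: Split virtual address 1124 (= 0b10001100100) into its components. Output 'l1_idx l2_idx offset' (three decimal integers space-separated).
Answer: 4 3 4

Derivation:
vaddr = 1124 = 0b10001100100
  top 3 bits -> l1_idx = 4
  next 3 bits -> l2_idx = 3
  bottom 5 bits -> offset = 4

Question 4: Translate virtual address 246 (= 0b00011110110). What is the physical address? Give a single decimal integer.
vaddr = 246 = 0b00011110110
Split: l1_idx=0, l2_idx=7, offset=22
L1[0] = 0
L2[0][7] = 85
paddr = 85 * 32 + 22 = 2742

Answer: 2742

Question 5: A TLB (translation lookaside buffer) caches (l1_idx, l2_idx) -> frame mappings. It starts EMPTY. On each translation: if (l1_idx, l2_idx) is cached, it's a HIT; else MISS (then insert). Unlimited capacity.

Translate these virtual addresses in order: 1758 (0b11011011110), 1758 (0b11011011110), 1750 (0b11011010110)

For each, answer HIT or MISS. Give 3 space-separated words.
Answer: MISS HIT HIT

Derivation:
vaddr=1758: (6,6) not in TLB -> MISS, insert
vaddr=1758: (6,6) in TLB -> HIT
vaddr=1750: (6,6) in TLB -> HIT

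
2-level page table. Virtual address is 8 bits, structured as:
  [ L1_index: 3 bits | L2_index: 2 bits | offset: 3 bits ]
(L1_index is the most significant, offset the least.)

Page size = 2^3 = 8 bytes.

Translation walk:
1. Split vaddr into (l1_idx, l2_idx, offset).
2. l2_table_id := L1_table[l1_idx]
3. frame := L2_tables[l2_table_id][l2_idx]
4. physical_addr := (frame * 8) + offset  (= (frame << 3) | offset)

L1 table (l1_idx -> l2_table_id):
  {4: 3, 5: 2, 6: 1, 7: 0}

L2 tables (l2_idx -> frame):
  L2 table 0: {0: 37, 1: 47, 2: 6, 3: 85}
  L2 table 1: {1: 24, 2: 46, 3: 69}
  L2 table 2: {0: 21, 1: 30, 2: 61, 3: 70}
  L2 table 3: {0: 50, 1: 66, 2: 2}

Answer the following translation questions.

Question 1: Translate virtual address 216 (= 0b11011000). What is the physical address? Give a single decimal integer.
Answer: 552

Derivation:
vaddr = 216 = 0b11011000
Split: l1_idx=6, l2_idx=3, offset=0
L1[6] = 1
L2[1][3] = 69
paddr = 69 * 8 + 0 = 552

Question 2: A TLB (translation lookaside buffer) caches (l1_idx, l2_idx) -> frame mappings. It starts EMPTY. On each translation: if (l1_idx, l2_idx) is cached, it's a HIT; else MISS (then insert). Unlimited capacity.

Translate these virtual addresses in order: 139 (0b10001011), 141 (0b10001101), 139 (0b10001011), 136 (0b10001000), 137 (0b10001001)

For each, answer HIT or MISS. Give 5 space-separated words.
vaddr=139: (4,1) not in TLB -> MISS, insert
vaddr=141: (4,1) in TLB -> HIT
vaddr=139: (4,1) in TLB -> HIT
vaddr=136: (4,1) in TLB -> HIT
vaddr=137: (4,1) in TLB -> HIT

Answer: MISS HIT HIT HIT HIT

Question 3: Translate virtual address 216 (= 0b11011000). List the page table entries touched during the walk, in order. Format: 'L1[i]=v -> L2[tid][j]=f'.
vaddr = 216 = 0b11011000
Split: l1_idx=6, l2_idx=3, offset=0

Answer: L1[6]=1 -> L2[1][3]=69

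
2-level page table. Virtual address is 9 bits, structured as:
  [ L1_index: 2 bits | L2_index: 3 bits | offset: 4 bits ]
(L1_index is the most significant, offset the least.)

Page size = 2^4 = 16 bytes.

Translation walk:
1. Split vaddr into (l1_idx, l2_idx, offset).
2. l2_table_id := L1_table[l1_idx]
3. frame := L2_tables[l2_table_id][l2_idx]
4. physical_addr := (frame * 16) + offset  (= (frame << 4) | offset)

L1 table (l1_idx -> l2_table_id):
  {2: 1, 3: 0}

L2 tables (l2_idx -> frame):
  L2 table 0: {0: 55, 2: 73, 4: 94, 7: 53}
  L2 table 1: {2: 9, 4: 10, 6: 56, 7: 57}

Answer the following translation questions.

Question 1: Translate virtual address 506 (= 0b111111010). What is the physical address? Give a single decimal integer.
Answer: 858

Derivation:
vaddr = 506 = 0b111111010
Split: l1_idx=3, l2_idx=7, offset=10
L1[3] = 0
L2[0][7] = 53
paddr = 53 * 16 + 10 = 858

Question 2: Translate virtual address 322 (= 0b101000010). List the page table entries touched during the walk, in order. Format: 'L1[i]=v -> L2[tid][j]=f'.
Answer: L1[2]=1 -> L2[1][4]=10

Derivation:
vaddr = 322 = 0b101000010
Split: l1_idx=2, l2_idx=4, offset=2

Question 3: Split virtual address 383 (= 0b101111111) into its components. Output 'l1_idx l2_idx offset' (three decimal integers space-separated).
vaddr = 383 = 0b101111111
  top 2 bits -> l1_idx = 2
  next 3 bits -> l2_idx = 7
  bottom 4 bits -> offset = 15

Answer: 2 7 15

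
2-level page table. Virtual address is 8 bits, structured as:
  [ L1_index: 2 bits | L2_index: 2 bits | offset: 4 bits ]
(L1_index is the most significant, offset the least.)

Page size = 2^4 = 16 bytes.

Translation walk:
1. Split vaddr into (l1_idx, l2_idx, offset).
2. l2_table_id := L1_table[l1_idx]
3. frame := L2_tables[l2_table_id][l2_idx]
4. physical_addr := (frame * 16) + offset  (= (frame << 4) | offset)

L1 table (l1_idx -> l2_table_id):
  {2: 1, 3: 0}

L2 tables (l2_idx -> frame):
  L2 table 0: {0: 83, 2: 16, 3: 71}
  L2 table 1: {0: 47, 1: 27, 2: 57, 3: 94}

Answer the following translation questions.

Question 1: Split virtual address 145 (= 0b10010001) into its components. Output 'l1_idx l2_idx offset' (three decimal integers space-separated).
Answer: 2 1 1

Derivation:
vaddr = 145 = 0b10010001
  top 2 bits -> l1_idx = 2
  next 2 bits -> l2_idx = 1
  bottom 4 bits -> offset = 1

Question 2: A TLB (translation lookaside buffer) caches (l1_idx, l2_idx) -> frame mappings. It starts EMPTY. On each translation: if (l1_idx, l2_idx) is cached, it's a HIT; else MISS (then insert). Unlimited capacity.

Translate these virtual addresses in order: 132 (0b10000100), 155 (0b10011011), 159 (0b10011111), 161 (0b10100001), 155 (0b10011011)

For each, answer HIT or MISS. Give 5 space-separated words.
Answer: MISS MISS HIT MISS HIT

Derivation:
vaddr=132: (2,0) not in TLB -> MISS, insert
vaddr=155: (2,1) not in TLB -> MISS, insert
vaddr=159: (2,1) in TLB -> HIT
vaddr=161: (2,2) not in TLB -> MISS, insert
vaddr=155: (2,1) in TLB -> HIT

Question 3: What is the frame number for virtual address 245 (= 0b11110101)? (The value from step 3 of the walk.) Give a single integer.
vaddr = 245: l1_idx=3, l2_idx=3
L1[3] = 0; L2[0][3] = 71

Answer: 71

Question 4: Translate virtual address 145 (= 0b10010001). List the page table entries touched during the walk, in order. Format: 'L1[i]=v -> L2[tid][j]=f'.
vaddr = 145 = 0b10010001
Split: l1_idx=2, l2_idx=1, offset=1

Answer: L1[2]=1 -> L2[1][1]=27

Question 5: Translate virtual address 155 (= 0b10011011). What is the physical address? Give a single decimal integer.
vaddr = 155 = 0b10011011
Split: l1_idx=2, l2_idx=1, offset=11
L1[2] = 1
L2[1][1] = 27
paddr = 27 * 16 + 11 = 443

Answer: 443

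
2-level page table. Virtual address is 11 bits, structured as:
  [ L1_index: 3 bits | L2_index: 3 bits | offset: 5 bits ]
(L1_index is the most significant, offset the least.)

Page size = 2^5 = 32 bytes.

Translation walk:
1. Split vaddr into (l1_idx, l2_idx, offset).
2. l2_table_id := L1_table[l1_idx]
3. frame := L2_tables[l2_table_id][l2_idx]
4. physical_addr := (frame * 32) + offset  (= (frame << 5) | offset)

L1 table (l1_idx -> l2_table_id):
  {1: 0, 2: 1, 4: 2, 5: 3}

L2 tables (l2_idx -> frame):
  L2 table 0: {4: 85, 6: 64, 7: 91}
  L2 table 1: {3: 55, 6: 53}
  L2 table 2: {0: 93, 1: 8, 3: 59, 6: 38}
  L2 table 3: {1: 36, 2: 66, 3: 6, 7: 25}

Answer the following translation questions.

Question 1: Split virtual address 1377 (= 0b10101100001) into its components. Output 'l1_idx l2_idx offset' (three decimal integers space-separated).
vaddr = 1377 = 0b10101100001
  top 3 bits -> l1_idx = 5
  next 3 bits -> l2_idx = 3
  bottom 5 bits -> offset = 1

Answer: 5 3 1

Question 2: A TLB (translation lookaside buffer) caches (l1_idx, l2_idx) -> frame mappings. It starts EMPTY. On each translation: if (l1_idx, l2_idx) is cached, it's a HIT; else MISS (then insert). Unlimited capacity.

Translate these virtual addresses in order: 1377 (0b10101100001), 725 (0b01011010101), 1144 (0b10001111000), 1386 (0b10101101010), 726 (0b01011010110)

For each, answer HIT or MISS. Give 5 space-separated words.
Answer: MISS MISS MISS HIT HIT

Derivation:
vaddr=1377: (5,3) not in TLB -> MISS, insert
vaddr=725: (2,6) not in TLB -> MISS, insert
vaddr=1144: (4,3) not in TLB -> MISS, insert
vaddr=1386: (5,3) in TLB -> HIT
vaddr=726: (2,6) in TLB -> HIT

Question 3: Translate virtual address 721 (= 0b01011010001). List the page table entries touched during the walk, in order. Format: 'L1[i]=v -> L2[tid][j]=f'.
vaddr = 721 = 0b01011010001
Split: l1_idx=2, l2_idx=6, offset=17

Answer: L1[2]=1 -> L2[1][6]=53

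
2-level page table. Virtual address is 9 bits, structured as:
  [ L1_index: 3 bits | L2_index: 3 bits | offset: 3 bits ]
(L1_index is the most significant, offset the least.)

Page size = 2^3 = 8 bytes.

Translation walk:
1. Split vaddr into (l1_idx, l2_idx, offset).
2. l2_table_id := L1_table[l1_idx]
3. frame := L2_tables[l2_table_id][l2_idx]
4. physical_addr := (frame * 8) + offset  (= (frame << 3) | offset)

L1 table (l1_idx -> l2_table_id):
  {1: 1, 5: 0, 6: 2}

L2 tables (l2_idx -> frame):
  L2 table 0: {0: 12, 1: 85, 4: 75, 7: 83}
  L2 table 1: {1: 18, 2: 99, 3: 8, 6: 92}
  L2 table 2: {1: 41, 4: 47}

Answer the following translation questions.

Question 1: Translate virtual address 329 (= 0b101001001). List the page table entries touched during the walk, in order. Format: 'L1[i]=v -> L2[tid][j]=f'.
vaddr = 329 = 0b101001001
Split: l1_idx=5, l2_idx=1, offset=1

Answer: L1[5]=0 -> L2[0][1]=85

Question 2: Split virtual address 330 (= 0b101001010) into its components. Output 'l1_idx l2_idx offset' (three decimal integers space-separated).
vaddr = 330 = 0b101001010
  top 3 bits -> l1_idx = 5
  next 3 bits -> l2_idx = 1
  bottom 3 bits -> offset = 2

Answer: 5 1 2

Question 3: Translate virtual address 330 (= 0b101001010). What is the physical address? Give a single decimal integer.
Answer: 682

Derivation:
vaddr = 330 = 0b101001010
Split: l1_idx=5, l2_idx=1, offset=2
L1[5] = 0
L2[0][1] = 85
paddr = 85 * 8 + 2 = 682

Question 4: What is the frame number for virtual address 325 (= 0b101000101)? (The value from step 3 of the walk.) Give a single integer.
Answer: 12

Derivation:
vaddr = 325: l1_idx=5, l2_idx=0
L1[5] = 0; L2[0][0] = 12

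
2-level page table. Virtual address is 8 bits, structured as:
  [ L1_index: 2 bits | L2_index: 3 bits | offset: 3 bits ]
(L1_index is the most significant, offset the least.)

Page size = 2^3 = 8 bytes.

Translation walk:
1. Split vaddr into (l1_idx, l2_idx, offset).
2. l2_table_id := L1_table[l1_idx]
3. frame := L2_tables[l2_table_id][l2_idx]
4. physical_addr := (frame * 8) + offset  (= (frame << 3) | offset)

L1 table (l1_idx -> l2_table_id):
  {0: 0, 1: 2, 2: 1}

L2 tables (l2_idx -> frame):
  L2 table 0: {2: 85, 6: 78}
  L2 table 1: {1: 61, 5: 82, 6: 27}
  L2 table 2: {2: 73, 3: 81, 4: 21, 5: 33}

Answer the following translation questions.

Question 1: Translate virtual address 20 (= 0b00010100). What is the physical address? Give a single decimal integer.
vaddr = 20 = 0b00010100
Split: l1_idx=0, l2_idx=2, offset=4
L1[0] = 0
L2[0][2] = 85
paddr = 85 * 8 + 4 = 684

Answer: 684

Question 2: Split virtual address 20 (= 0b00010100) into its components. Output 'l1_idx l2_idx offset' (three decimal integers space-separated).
Answer: 0 2 4

Derivation:
vaddr = 20 = 0b00010100
  top 2 bits -> l1_idx = 0
  next 3 bits -> l2_idx = 2
  bottom 3 bits -> offset = 4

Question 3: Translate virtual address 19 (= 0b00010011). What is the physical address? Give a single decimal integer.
vaddr = 19 = 0b00010011
Split: l1_idx=0, l2_idx=2, offset=3
L1[0] = 0
L2[0][2] = 85
paddr = 85 * 8 + 3 = 683

Answer: 683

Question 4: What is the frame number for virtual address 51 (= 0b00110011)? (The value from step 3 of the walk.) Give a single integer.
vaddr = 51: l1_idx=0, l2_idx=6
L1[0] = 0; L2[0][6] = 78

Answer: 78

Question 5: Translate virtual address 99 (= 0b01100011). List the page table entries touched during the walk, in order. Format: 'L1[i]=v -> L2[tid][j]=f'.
vaddr = 99 = 0b01100011
Split: l1_idx=1, l2_idx=4, offset=3

Answer: L1[1]=2 -> L2[2][4]=21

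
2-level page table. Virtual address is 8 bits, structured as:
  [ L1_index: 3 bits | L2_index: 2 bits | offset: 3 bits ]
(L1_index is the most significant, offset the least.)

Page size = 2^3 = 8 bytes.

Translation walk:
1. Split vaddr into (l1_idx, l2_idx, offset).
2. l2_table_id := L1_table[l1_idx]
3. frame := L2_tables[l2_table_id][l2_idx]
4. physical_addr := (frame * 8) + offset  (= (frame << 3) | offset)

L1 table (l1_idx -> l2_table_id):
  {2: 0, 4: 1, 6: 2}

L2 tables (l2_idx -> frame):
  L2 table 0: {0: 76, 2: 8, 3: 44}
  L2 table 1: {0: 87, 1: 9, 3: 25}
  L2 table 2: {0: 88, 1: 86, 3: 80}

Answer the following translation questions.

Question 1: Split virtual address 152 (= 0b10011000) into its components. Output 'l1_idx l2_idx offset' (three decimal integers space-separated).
Answer: 4 3 0

Derivation:
vaddr = 152 = 0b10011000
  top 3 bits -> l1_idx = 4
  next 2 bits -> l2_idx = 3
  bottom 3 bits -> offset = 0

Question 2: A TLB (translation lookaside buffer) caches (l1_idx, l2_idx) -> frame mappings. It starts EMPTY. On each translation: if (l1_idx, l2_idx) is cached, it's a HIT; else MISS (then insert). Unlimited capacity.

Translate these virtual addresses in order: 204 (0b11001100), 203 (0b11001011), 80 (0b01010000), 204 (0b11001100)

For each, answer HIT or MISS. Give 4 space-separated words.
Answer: MISS HIT MISS HIT

Derivation:
vaddr=204: (6,1) not in TLB -> MISS, insert
vaddr=203: (6,1) in TLB -> HIT
vaddr=80: (2,2) not in TLB -> MISS, insert
vaddr=204: (6,1) in TLB -> HIT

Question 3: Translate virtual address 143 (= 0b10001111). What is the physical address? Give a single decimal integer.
vaddr = 143 = 0b10001111
Split: l1_idx=4, l2_idx=1, offset=7
L1[4] = 1
L2[1][1] = 9
paddr = 9 * 8 + 7 = 79

Answer: 79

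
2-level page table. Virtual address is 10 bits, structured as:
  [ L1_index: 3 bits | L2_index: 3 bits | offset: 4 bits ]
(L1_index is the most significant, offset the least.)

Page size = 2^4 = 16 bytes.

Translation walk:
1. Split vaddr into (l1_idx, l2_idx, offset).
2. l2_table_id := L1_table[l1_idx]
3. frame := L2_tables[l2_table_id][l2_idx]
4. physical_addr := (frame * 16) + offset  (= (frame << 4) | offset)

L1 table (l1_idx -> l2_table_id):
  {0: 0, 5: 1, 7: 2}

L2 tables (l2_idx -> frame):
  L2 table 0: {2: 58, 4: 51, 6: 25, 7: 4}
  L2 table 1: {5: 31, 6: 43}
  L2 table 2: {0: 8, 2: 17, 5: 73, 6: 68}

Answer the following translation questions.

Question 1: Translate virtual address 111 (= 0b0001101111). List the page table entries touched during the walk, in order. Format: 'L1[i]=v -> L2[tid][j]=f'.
vaddr = 111 = 0b0001101111
Split: l1_idx=0, l2_idx=6, offset=15

Answer: L1[0]=0 -> L2[0][6]=25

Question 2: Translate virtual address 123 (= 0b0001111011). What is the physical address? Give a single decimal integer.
vaddr = 123 = 0b0001111011
Split: l1_idx=0, l2_idx=7, offset=11
L1[0] = 0
L2[0][7] = 4
paddr = 4 * 16 + 11 = 75

Answer: 75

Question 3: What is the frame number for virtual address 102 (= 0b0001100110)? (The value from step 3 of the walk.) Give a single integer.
Answer: 25

Derivation:
vaddr = 102: l1_idx=0, l2_idx=6
L1[0] = 0; L2[0][6] = 25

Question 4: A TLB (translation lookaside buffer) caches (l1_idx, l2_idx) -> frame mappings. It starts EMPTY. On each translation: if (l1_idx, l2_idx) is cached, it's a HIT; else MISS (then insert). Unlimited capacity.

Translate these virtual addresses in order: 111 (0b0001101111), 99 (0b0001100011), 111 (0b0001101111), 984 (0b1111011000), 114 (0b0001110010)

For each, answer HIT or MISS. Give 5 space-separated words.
vaddr=111: (0,6) not in TLB -> MISS, insert
vaddr=99: (0,6) in TLB -> HIT
vaddr=111: (0,6) in TLB -> HIT
vaddr=984: (7,5) not in TLB -> MISS, insert
vaddr=114: (0,7) not in TLB -> MISS, insert

Answer: MISS HIT HIT MISS MISS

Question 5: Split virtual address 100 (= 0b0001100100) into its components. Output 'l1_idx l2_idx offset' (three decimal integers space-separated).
Answer: 0 6 4

Derivation:
vaddr = 100 = 0b0001100100
  top 3 bits -> l1_idx = 0
  next 3 bits -> l2_idx = 6
  bottom 4 bits -> offset = 4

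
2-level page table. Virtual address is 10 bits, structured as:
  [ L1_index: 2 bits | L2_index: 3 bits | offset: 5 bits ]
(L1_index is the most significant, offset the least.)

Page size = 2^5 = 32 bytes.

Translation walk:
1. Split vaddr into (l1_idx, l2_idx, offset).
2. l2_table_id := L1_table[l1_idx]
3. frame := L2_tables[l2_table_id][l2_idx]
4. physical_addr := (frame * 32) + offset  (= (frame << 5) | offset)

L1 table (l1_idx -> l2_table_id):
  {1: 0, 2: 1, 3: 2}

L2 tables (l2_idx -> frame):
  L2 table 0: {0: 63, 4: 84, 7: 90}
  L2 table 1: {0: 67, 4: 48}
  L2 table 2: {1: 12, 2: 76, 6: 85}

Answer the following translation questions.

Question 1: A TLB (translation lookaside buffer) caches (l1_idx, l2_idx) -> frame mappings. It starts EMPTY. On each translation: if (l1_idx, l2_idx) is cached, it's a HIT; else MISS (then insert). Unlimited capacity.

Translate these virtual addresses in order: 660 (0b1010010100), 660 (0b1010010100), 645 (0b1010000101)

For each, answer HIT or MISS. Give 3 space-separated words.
vaddr=660: (2,4) not in TLB -> MISS, insert
vaddr=660: (2,4) in TLB -> HIT
vaddr=645: (2,4) in TLB -> HIT

Answer: MISS HIT HIT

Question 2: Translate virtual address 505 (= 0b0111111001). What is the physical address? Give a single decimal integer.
Answer: 2905

Derivation:
vaddr = 505 = 0b0111111001
Split: l1_idx=1, l2_idx=7, offset=25
L1[1] = 0
L2[0][7] = 90
paddr = 90 * 32 + 25 = 2905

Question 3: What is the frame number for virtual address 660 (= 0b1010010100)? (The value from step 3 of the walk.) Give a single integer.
vaddr = 660: l1_idx=2, l2_idx=4
L1[2] = 1; L2[1][4] = 48

Answer: 48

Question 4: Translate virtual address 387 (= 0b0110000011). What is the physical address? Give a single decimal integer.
Answer: 2691

Derivation:
vaddr = 387 = 0b0110000011
Split: l1_idx=1, l2_idx=4, offset=3
L1[1] = 0
L2[0][4] = 84
paddr = 84 * 32 + 3 = 2691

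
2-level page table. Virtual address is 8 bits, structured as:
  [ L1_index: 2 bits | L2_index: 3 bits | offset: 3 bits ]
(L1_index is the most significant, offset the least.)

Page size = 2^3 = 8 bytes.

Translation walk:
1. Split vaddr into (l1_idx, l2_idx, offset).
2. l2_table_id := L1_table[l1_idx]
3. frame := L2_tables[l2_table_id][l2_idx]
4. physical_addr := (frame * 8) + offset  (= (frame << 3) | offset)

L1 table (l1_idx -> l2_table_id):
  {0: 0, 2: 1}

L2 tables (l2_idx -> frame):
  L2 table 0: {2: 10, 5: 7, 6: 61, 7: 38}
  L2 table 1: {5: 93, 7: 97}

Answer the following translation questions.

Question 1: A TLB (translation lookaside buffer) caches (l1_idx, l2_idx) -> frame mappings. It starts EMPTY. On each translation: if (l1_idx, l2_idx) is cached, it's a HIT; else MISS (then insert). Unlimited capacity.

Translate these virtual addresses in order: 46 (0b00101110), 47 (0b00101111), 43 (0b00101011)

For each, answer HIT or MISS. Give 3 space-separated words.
vaddr=46: (0,5) not in TLB -> MISS, insert
vaddr=47: (0,5) in TLB -> HIT
vaddr=43: (0,5) in TLB -> HIT

Answer: MISS HIT HIT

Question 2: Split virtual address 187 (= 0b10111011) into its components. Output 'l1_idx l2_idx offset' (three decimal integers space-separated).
Answer: 2 7 3

Derivation:
vaddr = 187 = 0b10111011
  top 2 bits -> l1_idx = 2
  next 3 bits -> l2_idx = 7
  bottom 3 bits -> offset = 3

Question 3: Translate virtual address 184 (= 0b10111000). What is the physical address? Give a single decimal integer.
vaddr = 184 = 0b10111000
Split: l1_idx=2, l2_idx=7, offset=0
L1[2] = 1
L2[1][7] = 97
paddr = 97 * 8 + 0 = 776

Answer: 776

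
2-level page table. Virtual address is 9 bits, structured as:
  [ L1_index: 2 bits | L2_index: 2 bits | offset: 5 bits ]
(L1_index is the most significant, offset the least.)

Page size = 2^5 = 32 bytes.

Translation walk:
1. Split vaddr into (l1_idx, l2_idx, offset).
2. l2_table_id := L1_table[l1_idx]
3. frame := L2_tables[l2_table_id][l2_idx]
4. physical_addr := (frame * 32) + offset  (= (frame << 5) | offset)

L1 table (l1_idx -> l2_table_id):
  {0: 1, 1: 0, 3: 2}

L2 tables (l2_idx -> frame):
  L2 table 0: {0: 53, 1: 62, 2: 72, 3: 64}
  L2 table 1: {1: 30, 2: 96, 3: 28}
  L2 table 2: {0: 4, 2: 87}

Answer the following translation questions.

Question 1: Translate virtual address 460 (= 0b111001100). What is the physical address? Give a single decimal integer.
vaddr = 460 = 0b111001100
Split: l1_idx=3, l2_idx=2, offset=12
L1[3] = 2
L2[2][2] = 87
paddr = 87 * 32 + 12 = 2796

Answer: 2796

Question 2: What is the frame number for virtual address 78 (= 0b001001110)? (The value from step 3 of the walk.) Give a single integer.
Answer: 96

Derivation:
vaddr = 78: l1_idx=0, l2_idx=2
L1[0] = 1; L2[1][2] = 96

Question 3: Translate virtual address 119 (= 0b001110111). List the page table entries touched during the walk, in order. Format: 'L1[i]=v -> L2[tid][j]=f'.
vaddr = 119 = 0b001110111
Split: l1_idx=0, l2_idx=3, offset=23

Answer: L1[0]=1 -> L2[1][3]=28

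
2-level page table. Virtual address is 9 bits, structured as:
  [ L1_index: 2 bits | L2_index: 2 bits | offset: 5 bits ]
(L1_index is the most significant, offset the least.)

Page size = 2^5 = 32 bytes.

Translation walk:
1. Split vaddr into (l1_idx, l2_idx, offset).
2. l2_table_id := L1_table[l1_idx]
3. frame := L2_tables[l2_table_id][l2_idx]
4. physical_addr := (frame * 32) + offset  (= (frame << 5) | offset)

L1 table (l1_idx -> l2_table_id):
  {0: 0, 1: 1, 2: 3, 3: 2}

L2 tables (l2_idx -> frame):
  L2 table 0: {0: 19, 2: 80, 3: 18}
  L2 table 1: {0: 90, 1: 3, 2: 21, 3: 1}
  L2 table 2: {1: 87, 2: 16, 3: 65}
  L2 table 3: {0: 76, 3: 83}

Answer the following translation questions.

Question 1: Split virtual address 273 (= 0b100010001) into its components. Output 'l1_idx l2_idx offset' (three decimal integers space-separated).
vaddr = 273 = 0b100010001
  top 2 bits -> l1_idx = 2
  next 2 bits -> l2_idx = 0
  bottom 5 bits -> offset = 17

Answer: 2 0 17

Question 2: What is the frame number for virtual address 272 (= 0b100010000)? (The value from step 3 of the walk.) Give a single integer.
Answer: 76

Derivation:
vaddr = 272: l1_idx=2, l2_idx=0
L1[2] = 3; L2[3][0] = 76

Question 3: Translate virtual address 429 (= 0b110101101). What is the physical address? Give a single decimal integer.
Answer: 2797

Derivation:
vaddr = 429 = 0b110101101
Split: l1_idx=3, l2_idx=1, offset=13
L1[3] = 2
L2[2][1] = 87
paddr = 87 * 32 + 13 = 2797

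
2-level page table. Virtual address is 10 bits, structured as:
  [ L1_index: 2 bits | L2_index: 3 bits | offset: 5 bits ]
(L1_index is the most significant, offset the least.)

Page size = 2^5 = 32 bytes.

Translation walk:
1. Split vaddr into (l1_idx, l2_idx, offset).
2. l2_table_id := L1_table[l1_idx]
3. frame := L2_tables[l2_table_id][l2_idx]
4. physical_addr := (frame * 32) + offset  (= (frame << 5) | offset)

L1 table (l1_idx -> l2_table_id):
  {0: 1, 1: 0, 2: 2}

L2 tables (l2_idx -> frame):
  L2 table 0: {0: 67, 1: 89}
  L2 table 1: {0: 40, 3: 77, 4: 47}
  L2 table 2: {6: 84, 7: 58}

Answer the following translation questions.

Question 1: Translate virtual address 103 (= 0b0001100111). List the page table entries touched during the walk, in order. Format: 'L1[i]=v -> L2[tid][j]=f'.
Answer: L1[0]=1 -> L2[1][3]=77

Derivation:
vaddr = 103 = 0b0001100111
Split: l1_idx=0, l2_idx=3, offset=7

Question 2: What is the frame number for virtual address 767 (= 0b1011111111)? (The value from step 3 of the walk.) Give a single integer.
vaddr = 767: l1_idx=2, l2_idx=7
L1[2] = 2; L2[2][7] = 58

Answer: 58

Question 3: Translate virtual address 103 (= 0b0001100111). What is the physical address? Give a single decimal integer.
Answer: 2471

Derivation:
vaddr = 103 = 0b0001100111
Split: l1_idx=0, l2_idx=3, offset=7
L1[0] = 1
L2[1][3] = 77
paddr = 77 * 32 + 7 = 2471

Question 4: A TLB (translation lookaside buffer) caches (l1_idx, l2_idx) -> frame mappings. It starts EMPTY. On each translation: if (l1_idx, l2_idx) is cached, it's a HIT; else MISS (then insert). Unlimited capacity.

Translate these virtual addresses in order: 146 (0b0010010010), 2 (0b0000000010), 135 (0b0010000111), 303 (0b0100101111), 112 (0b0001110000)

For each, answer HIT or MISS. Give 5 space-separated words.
vaddr=146: (0,4) not in TLB -> MISS, insert
vaddr=2: (0,0) not in TLB -> MISS, insert
vaddr=135: (0,4) in TLB -> HIT
vaddr=303: (1,1) not in TLB -> MISS, insert
vaddr=112: (0,3) not in TLB -> MISS, insert

Answer: MISS MISS HIT MISS MISS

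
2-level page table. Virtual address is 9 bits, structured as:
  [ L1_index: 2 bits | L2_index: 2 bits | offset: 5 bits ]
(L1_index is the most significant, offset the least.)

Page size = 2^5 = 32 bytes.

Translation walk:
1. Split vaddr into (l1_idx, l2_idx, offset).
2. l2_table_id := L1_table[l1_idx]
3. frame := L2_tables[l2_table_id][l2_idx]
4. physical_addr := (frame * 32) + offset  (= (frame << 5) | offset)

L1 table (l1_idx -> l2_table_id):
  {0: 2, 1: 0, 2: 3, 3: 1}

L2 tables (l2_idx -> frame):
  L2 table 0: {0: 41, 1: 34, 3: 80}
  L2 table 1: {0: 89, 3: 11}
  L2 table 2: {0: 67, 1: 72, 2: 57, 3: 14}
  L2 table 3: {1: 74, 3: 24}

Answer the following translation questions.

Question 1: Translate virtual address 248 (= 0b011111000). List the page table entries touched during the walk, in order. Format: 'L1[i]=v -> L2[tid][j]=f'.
Answer: L1[1]=0 -> L2[0][3]=80

Derivation:
vaddr = 248 = 0b011111000
Split: l1_idx=1, l2_idx=3, offset=24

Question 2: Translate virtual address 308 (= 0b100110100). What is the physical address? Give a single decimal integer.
vaddr = 308 = 0b100110100
Split: l1_idx=2, l2_idx=1, offset=20
L1[2] = 3
L2[3][1] = 74
paddr = 74 * 32 + 20 = 2388

Answer: 2388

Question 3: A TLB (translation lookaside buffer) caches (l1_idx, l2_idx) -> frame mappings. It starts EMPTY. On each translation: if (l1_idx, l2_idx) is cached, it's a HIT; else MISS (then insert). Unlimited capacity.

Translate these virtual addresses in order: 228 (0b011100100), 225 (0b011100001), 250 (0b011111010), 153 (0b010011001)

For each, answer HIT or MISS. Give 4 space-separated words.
Answer: MISS HIT HIT MISS

Derivation:
vaddr=228: (1,3) not in TLB -> MISS, insert
vaddr=225: (1,3) in TLB -> HIT
vaddr=250: (1,3) in TLB -> HIT
vaddr=153: (1,0) not in TLB -> MISS, insert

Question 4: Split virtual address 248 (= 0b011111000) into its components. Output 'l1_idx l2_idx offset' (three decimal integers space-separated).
Answer: 1 3 24

Derivation:
vaddr = 248 = 0b011111000
  top 2 bits -> l1_idx = 1
  next 2 bits -> l2_idx = 3
  bottom 5 bits -> offset = 24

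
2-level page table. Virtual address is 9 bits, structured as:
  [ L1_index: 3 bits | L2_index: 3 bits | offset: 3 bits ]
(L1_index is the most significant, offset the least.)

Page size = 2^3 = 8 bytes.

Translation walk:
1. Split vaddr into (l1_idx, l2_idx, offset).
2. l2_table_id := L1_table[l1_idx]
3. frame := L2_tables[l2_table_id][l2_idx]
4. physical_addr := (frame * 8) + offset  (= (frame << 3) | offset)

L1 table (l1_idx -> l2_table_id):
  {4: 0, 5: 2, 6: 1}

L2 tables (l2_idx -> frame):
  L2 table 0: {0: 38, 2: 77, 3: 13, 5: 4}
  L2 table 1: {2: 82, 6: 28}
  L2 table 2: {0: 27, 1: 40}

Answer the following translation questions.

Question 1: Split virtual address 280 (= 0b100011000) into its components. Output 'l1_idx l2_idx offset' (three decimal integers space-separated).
Answer: 4 3 0

Derivation:
vaddr = 280 = 0b100011000
  top 3 bits -> l1_idx = 4
  next 3 bits -> l2_idx = 3
  bottom 3 bits -> offset = 0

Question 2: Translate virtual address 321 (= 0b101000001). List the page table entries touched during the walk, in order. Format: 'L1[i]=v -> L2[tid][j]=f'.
vaddr = 321 = 0b101000001
Split: l1_idx=5, l2_idx=0, offset=1

Answer: L1[5]=2 -> L2[2][0]=27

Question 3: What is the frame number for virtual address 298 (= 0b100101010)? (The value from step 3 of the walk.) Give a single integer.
vaddr = 298: l1_idx=4, l2_idx=5
L1[4] = 0; L2[0][5] = 4

Answer: 4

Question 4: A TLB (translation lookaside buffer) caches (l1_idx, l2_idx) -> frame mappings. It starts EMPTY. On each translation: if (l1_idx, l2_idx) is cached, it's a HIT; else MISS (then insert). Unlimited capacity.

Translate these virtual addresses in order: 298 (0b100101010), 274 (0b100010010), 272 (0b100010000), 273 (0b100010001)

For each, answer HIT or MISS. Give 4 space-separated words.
vaddr=298: (4,5) not in TLB -> MISS, insert
vaddr=274: (4,2) not in TLB -> MISS, insert
vaddr=272: (4,2) in TLB -> HIT
vaddr=273: (4,2) in TLB -> HIT

Answer: MISS MISS HIT HIT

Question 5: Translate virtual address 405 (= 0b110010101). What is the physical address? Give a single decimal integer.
Answer: 661

Derivation:
vaddr = 405 = 0b110010101
Split: l1_idx=6, l2_idx=2, offset=5
L1[6] = 1
L2[1][2] = 82
paddr = 82 * 8 + 5 = 661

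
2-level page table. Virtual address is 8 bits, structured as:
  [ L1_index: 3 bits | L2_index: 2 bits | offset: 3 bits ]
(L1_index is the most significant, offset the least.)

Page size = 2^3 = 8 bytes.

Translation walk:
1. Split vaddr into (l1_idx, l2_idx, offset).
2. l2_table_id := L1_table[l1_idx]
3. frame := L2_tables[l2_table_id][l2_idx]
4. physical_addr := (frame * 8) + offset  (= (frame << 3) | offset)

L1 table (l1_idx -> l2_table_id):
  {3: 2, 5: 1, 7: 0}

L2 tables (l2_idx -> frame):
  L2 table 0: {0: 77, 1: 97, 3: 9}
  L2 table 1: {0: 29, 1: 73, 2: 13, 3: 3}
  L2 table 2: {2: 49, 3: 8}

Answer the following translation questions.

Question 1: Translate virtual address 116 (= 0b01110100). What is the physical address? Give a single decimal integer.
vaddr = 116 = 0b01110100
Split: l1_idx=3, l2_idx=2, offset=4
L1[3] = 2
L2[2][2] = 49
paddr = 49 * 8 + 4 = 396

Answer: 396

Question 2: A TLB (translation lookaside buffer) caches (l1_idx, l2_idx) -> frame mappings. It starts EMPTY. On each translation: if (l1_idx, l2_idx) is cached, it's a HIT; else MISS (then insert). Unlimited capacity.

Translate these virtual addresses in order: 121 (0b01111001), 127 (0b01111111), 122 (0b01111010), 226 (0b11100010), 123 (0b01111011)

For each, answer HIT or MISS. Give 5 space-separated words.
vaddr=121: (3,3) not in TLB -> MISS, insert
vaddr=127: (3,3) in TLB -> HIT
vaddr=122: (3,3) in TLB -> HIT
vaddr=226: (7,0) not in TLB -> MISS, insert
vaddr=123: (3,3) in TLB -> HIT

Answer: MISS HIT HIT MISS HIT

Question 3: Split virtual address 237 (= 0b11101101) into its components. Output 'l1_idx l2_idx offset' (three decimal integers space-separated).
Answer: 7 1 5

Derivation:
vaddr = 237 = 0b11101101
  top 3 bits -> l1_idx = 7
  next 2 bits -> l2_idx = 1
  bottom 3 bits -> offset = 5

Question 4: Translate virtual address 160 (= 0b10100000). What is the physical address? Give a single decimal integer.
vaddr = 160 = 0b10100000
Split: l1_idx=5, l2_idx=0, offset=0
L1[5] = 1
L2[1][0] = 29
paddr = 29 * 8 + 0 = 232

Answer: 232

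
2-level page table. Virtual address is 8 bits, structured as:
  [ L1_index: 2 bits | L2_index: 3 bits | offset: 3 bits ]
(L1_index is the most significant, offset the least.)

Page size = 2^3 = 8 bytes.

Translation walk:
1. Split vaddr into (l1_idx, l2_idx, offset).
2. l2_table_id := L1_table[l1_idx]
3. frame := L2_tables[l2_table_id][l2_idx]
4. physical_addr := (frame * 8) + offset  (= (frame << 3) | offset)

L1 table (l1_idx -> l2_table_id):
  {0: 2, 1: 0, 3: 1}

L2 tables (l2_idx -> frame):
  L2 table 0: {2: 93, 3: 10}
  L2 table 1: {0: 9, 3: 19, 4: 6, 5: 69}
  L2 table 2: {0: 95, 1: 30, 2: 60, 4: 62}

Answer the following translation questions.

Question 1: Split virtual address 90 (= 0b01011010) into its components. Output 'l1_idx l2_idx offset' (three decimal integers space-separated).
Answer: 1 3 2

Derivation:
vaddr = 90 = 0b01011010
  top 2 bits -> l1_idx = 1
  next 3 bits -> l2_idx = 3
  bottom 3 bits -> offset = 2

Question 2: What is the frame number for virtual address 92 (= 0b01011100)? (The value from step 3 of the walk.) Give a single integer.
Answer: 10

Derivation:
vaddr = 92: l1_idx=1, l2_idx=3
L1[1] = 0; L2[0][3] = 10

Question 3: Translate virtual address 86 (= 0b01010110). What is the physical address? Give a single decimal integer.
vaddr = 86 = 0b01010110
Split: l1_idx=1, l2_idx=2, offset=6
L1[1] = 0
L2[0][2] = 93
paddr = 93 * 8 + 6 = 750

Answer: 750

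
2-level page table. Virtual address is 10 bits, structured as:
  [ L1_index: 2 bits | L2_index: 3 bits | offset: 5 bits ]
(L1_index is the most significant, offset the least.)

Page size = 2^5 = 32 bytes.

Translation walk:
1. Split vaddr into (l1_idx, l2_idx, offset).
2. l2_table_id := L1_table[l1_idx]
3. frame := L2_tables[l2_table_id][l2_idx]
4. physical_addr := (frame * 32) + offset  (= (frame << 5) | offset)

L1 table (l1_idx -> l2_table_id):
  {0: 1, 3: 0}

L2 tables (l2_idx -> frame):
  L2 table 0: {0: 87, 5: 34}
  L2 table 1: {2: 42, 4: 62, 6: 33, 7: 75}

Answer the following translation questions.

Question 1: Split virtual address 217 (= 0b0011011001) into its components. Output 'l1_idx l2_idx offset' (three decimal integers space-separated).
vaddr = 217 = 0b0011011001
  top 2 bits -> l1_idx = 0
  next 3 bits -> l2_idx = 6
  bottom 5 bits -> offset = 25

Answer: 0 6 25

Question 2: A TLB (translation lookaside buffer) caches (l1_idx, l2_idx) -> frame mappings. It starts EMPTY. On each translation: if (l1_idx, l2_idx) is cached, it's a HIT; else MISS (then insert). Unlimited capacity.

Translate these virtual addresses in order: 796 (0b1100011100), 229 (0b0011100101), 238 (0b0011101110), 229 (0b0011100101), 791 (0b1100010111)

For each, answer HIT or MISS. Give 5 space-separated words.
vaddr=796: (3,0) not in TLB -> MISS, insert
vaddr=229: (0,7) not in TLB -> MISS, insert
vaddr=238: (0,7) in TLB -> HIT
vaddr=229: (0,7) in TLB -> HIT
vaddr=791: (3,0) in TLB -> HIT

Answer: MISS MISS HIT HIT HIT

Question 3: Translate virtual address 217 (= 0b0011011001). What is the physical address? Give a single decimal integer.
vaddr = 217 = 0b0011011001
Split: l1_idx=0, l2_idx=6, offset=25
L1[0] = 1
L2[1][6] = 33
paddr = 33 * 32 + 25 = 1081

Answer: 1081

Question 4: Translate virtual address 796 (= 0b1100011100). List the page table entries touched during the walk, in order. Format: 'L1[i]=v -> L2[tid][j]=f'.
vaddr = 796 = 0b1100011100
Split: l1_idx=3, l2_idx=0, offset=28

Answer: L1[3]=0 -> L2[0][0]=87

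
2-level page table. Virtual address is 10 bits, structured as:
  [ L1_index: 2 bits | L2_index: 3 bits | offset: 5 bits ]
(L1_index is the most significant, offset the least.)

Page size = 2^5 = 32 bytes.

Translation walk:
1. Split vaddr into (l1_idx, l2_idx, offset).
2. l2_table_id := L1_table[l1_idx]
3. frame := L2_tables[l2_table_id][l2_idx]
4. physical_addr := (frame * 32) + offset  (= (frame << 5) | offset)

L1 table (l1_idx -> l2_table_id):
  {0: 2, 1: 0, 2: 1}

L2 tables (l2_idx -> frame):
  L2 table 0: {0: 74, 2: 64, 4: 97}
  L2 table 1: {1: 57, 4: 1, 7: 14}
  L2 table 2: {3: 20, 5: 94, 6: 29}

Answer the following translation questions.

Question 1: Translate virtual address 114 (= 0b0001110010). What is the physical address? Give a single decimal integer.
vaddr = 114 = 0b0001110010
Split: l1_idx=0, l2_idx=3, offset=18
L1[0] = 2
L2[2][3] = 20
paddr = 20 * 32 + 18 = 658

Answer: 658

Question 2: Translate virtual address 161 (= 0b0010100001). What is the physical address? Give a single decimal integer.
vaddr = 161 = 0b0010100001
Split: l1_idx=0, l2_idx=5, offset=1
L1[0] = 2
L2[2][5] = 94
paddr = 94 * 32 + 1 = 3009

Answer: 3009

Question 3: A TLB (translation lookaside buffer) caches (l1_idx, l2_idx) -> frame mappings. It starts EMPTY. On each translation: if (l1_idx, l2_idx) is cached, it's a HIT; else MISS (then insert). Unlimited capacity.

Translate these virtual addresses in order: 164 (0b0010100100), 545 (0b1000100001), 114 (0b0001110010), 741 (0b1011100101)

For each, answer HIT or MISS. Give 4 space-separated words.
Answer: MISS MISS MISS MISS

Derivation:
vaddr=164: (0,5) not in TLB -> MISS, insert
vaddr=545: (2,1) not in TLB -> MISS, insert
vaddr=114: (0,3) not in TLB -> MISS, insert
vaddr=741: (2,7) not in TLB -> MISS, insert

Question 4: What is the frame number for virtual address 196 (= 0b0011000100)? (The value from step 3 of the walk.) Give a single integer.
Answer: 29

Derivation:
vaddr = 196: l1_idx=0, l2_idx=6
L1[0] = 2; L2[2][6] = 29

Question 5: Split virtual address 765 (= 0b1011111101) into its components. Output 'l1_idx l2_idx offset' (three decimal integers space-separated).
vaddr = 765 = 0b1011111101
  top 2 bits -> l1_idx = 2
  next 3 bits -> l2_idx = 7
  bottom 5 bits -> offset = 29

Answer: 2 7 29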